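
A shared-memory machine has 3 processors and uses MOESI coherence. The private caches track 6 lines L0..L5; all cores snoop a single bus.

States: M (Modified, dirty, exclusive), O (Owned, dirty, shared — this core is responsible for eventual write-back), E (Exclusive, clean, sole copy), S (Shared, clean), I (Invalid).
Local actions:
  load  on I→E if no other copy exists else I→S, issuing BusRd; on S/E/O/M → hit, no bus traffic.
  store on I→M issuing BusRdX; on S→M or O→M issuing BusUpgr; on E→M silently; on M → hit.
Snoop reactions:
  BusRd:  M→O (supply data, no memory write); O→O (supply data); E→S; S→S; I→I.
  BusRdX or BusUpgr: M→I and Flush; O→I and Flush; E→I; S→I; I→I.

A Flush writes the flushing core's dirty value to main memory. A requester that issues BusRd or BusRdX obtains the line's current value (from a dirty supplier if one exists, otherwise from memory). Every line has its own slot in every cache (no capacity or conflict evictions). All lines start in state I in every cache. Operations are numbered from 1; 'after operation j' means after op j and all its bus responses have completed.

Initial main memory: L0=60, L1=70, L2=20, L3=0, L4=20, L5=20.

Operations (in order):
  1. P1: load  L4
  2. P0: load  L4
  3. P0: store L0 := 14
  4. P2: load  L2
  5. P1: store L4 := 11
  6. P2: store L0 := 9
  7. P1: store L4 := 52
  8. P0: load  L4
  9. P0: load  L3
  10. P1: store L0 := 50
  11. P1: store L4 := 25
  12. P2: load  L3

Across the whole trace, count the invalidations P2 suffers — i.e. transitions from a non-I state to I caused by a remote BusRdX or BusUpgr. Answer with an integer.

invalidations = 1

[1] P1: load  L4 | P0:I, P1:E(20), P2:I | bus: BusRd
[2] P0: load  L4 | P0:S(20), P1:S(20), P2:I | bus: BusRd
[3] P0: store L0 := 14 | P0:M(14), P1:I, P2:I | bus: BusRdX
[4] P2: load  L2 | P0:I, P1:I, P2:E(20) | bus: BusRd
[5] P1: store L4 := 11 | P0:I, P1:M(11), P2:I | bus: BusUpgr
[6] P2: store L0 := 9 | P0:I, P1:I, P2:M(9) | bus: BusRdX,Flush
[7] P1: store L4 := 52 | P0:I, P1:M(52), P2:I | bus: none
[8] P0: load  L4 | P0:S(52), P1:O(52), P2:I | bus: BusRd
[9] P0: load  L3 | P0:E(0), P1:I, P2:I | bus: BusRd
[10] P1: store L0 := 50 | P0:I, P1:M(50), P2:I | bus: BusRdX,Flush
[11] P1: store L4 := 25 | P0:I, P1:M(25), P2:I | bus: BusUpgr
[12] P2: load  L3 | P0:S(0), P1:I, P2:S(0) | bus: BusRd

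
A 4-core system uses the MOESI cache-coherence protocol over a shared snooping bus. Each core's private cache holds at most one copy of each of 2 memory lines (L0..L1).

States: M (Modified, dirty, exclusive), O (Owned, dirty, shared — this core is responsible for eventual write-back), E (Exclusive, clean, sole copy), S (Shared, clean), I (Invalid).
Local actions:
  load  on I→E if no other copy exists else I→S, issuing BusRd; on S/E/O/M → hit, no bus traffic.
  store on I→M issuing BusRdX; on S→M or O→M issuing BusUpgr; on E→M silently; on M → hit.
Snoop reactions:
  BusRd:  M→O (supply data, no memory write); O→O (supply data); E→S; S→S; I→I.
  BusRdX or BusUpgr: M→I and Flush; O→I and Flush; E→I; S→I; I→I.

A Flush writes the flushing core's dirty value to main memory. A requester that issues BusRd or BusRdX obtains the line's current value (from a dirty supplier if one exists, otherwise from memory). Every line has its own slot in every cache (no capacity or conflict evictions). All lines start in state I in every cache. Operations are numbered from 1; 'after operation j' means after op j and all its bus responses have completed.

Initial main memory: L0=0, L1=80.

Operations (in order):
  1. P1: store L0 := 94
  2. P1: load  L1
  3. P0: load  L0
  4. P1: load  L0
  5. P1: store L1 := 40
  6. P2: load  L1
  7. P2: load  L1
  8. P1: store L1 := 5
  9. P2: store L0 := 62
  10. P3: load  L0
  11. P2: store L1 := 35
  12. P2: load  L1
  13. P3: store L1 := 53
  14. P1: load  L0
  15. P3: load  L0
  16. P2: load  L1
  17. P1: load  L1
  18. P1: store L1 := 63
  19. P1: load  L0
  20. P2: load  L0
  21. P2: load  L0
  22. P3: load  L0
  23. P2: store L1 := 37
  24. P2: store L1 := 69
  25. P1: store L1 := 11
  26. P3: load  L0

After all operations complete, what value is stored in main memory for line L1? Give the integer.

step 1: P1: store L0 := 94  ⟶  IMII  (L0)  txn=BusRdX  M[L0]=0
step 2: P1: load  L1  ⟶  IEII  (L1)  txn=BusRd  M[L1]=80
step 3: P0: load  L0  ⟶  SOII  (L0)  txn=BusRd  M[L0]=0
step 4: P1: load  L0  ⟶  SOII  (L0)  txn=∅  M[L0]=0
step 5: P1: store L1 := 40  ⟶  IMII  (L1)  txn=∅  M[L1]=80
step 6: P2: load  L1  ⟶  IOSI  (L1)  txn=BusRd  M[L1]=80
step 7: P2: load  L1  ⟶  IOSI  (L1)  txn=∅  M[L1]=80
step 8: P1: store L1 := 5  ⟶  IMII  (L1)  txn=BusUpgr  M[L1]=80
step 9: P2: store L0 := 62  ⟶  IIMI  (L0)  txn=BusRdX+Flush  M[L0]=94
step 10: P3: load  L0  ⟶  IIOS  (L0)  txn=BusRd  M[L0]=94
step 11: P2: store L1 := 35  ⟶  IIMI  (L1)  txn=BusRdX+Flush  M[L1]=5
step 12: P2: load  L1  ⟶  IIMI  (L1)  txn=∅  M[L1]=5
step 13: P3: store L1 := 53  ⟶  IIIM  (L1)  txn=BusRdX+Flush  M[L1]=35
step 14: P1: load  L0  ⟶  ISOS  (L0)  txn=BusRd  M[L0]=94
step 15: P3: load  L0  ⟶  ISOS  (L0)  txn=∅  M[L0]=94
step 16: P2: load  L1  ⟶  IISO  (L1)  txn=BusRd  M[L1]=35
step 17: P1: load  L1  ⟶  ISSO  (L1)  txn=BusRd  M[L1]=35
step 18: P1: store L1 := 63  ⟶  IMII  (L1)  txn=BusUpgr+Flush  M[L1]=53
step 19: P1: load  L0  ⟶  ISOS  (L0)  txn=∅  M[L0]=94
step 20: P2: load  L0  ⟶  ISOS  (L0)  txn=∅  M[L0]=94
step 21: P2: load  L0  ⟶  ISOS  (L0)  txn=∅  M[L0]=94
step 22: P3: load  L0  ⟶  ISOS  (L0)  txn=∅  M[L0]=94
step 23: P2: store L1 := 37  ⟶  IIMI  (L1)  txn=BusRdX+Flush  M[L1]=63
step 24: P2: store L1 := 69  ⟶  IIMI  (L1)  txn=∅  M[L1]=63
step 25: P1: store L1 := 11  ⟶  IMII  (L1)  txn=BusRdX+Flush  M[L1]=69
step 26: P3: load  L0  ⟶  ISOS  (L0)  txn=∅  M[L0]=94

memory[L1] = 69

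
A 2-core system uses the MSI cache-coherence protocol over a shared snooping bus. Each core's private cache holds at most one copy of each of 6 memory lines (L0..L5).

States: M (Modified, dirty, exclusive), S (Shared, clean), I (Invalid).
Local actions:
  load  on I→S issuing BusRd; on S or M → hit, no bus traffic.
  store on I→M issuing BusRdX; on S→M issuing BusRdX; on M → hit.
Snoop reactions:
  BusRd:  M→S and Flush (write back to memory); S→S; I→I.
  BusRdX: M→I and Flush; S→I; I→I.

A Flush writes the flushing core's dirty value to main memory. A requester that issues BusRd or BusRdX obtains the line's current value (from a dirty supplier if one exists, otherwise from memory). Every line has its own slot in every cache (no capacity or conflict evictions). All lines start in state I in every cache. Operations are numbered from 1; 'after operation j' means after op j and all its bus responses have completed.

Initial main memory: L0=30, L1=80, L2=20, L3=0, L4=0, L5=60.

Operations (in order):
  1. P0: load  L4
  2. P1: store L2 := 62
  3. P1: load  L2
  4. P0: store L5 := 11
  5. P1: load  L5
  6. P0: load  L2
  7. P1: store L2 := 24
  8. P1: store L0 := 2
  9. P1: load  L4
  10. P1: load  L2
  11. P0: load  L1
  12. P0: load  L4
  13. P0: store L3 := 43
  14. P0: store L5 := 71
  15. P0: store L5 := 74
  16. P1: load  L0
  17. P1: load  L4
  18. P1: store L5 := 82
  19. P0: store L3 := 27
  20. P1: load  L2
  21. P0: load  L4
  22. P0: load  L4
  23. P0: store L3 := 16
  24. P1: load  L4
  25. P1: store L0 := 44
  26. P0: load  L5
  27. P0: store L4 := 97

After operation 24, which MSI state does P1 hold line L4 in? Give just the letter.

state = S

[1] P0: load  L4 | P0:S(0), P1:I | bus: BusRd
[2] P1: store L2 := 62 | P0:I, P1:M(62) | bus: BusRdX
[3] P1: load  L2 | P0:I, P1:M(62) | bus: none
[4] P0: store L5 := 11 | P0:M(11), P1:I | bus: BusRdX
[5] P1: load  L5 | P0:S(11), P1:S(11) | bus: BusRd,Flush
[6] P0: load  L2 | P0:S(62), P1:S(62) | bus: BusRd,Flush
[7] P1: store L2 := 24 | P0:I, P1:M(24) | bus: BusRdX
[8] P1: store L0 := 2 | P0:I, P1:M(2) | bus: BusRdX
[9] P1: load  L4 | P0:S(0), P1:S(0) | bus: BusRd
[10] P1: load  L2 | P0:I, P1:M(24) | bus: none
[11] P0: load  L1 | P0:S(80), P1:I | bus: BusRd
[12] P0: load  L4 | P0:S(0), P1:S(0) | bus: none
[13] P0: store L3 := 43 | P0:M(43), P1:I | bus: BusRdX
[14] P0: store L5 := 71 | P0:M(71), P1:I | bus: BusRdX
[15] P0: store L5 := 74 | P0:M(74), P1:I | bus: none
[16] P1: load  L0 | P0:I, P1:M(2) | bus: none
[17] P1: load  L4 | P0:S(0), P1:S(0) | bus: none
[18] P1: store L5 := 82 | P0:I, P1:M(82) | bus: BusRdX,Flush
[19] P0: store L3 := 27 | P0:M(27), P1:I | bus: none
[20] P1: load  L2 | P0:I, P1:M(24) | bus: none
[21] P0: load  L4 | P0:S(0), P1:S(0) | bus: none
[22] P0: load  L4 | P0:S(0), P1:S(0) | bus: none
[23] P0: store L3 := 16 | P0:M(16), P1:I | bus: none
[24] P1: load  L4 | P0:S(0), P1:S(0) | bus: none
[25] P1: store L0 := 44 | P0:I, P1:M(44) | bus: none
[26] P0: load  L5 | P0:S(82), P1:S(82) | bus: BusRd,Flush
[27] P0: store L4 := 97 | P0:M(97), P1:I | bus: BusRdX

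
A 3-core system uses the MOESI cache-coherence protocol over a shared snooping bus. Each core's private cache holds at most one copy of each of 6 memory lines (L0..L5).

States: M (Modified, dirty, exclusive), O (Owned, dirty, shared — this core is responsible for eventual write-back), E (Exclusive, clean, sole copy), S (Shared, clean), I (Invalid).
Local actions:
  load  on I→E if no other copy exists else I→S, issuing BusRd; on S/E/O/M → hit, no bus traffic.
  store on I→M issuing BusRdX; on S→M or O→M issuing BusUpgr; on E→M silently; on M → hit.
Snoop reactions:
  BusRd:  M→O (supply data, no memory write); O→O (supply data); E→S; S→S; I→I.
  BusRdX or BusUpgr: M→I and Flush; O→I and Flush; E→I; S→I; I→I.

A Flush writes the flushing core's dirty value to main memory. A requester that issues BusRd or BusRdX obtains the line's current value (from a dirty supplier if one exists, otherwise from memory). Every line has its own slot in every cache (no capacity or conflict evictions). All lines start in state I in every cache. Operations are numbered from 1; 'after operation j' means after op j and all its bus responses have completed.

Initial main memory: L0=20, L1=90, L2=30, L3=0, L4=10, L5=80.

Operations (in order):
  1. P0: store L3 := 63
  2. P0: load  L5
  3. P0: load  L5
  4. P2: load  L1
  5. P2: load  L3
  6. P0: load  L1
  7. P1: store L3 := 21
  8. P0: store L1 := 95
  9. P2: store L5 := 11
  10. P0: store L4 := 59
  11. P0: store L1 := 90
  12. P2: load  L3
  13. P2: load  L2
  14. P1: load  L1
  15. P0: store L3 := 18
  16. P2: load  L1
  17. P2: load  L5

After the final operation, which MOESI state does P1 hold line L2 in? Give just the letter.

  op1 P0: store L3 := 63 → M/I/I on L3; bus BusRdX; mem=0
  op2 P0: load  L5 → E/I/I on L5; bus BusRd; mem=80
  op3 P0: load  L5 → E/I/I on L5; bus (none); mem=80
  op4 P2: load  L1 → I/I/E on L1; bus BusRd; mem=90
  op5 P2: load  L3 → O/I/S on L3; bus BusRd; mem=0
  op6 P0: load  L1 → S/I/S on L1; bus BusRd; mem=90
  op7 P1: store L3 := 21 → I/M/I on L3; bus BusRdX Flush; mem=63
  op8 P0: store L1 := 95 → M/I/I on L1; bus BusUpgr; mem=90
  op9 P2: store L5 := 11 → I/I/M on L5; bus BusRdX; mem=80
  op10 P0: store L4 := 59 → M/I/I on L4; bus BusRdX; mem=10
  op11 P0: store L1 := 90 → M/I/I on L1; bus (none); mem=90
  op12 P2: load  L3 → I/O/S on L3; bus BusRd; mem=63
  op13 P2: load  L2 → I/I/E on L2; bus BusRd; mem=30
  op14 P1: load  L1 → O/S/I on L1; bus BusRd; mem=90
  op15 P0: store L3 := 18 → M/I/I on L3; bus BusRdX Flush; mem=21
  op16 P2: load  L1 → O/S/S on L1; bus BusRd; mem=90
  op17 P2: load  L5 → I/I/M on L5; bus (none); mem=80

state = I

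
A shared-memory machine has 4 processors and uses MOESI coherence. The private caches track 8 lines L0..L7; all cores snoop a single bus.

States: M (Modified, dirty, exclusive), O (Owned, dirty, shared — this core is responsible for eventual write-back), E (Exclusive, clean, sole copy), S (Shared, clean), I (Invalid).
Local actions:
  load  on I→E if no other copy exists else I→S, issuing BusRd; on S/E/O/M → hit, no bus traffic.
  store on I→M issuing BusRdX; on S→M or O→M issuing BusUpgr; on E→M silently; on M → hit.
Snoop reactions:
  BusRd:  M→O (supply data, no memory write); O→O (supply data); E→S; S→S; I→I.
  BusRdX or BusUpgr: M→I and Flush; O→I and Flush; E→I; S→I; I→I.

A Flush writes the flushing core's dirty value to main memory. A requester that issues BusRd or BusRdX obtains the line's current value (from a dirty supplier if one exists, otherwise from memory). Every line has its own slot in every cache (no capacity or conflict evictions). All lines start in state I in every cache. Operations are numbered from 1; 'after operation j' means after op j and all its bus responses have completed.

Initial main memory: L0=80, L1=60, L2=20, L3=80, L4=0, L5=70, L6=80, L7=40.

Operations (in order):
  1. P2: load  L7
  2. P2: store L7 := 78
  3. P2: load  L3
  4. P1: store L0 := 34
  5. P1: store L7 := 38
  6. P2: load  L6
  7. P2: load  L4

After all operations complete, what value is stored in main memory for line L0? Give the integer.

memory[L0] = 80

[1] P2: load  L7 | P0:I, P1:I, P2:E(40), P3:I | bus: BusRd
[2] P2: store L7 := 78 | P0:I, P1:I, P2:M(78), P3:I | bus: none
[3] P2: load  L3 | P0:I, P1:I, P2:E(80), P3:I | bus: BusRd
[4] P1: store L0 := 34 | P0:I, P1:M(34), P2:I, P3:I | bus: BusRdX
[5] P1: store L7 := 38 | P0:I, P1:M(38), P2:I, P3:I | bus: BusRdX,Flush
[6] P2: load  L6 | P0:I, P1:I, P2:E(80), P3:I | bus: BusRd
[7] P2: load  L4 | P0:I, P1:I, P2:E(0), P3:I | bus: BusRd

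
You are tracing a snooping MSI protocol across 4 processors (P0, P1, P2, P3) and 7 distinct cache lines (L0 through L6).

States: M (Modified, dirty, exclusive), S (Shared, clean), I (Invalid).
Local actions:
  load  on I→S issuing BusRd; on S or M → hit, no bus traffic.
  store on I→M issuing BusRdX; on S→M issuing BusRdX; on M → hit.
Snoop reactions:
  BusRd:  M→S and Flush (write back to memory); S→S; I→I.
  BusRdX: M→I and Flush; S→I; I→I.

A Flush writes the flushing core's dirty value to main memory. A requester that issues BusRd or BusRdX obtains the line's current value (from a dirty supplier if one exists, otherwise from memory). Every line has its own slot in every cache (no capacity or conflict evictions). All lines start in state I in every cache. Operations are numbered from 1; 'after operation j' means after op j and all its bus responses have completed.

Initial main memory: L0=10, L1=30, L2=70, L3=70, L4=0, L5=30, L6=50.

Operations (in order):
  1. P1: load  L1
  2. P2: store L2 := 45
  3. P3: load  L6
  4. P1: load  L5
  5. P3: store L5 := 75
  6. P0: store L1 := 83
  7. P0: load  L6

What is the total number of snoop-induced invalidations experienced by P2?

invalidations = 0

[1] P1: load  L1 | P0:I, P1:S(30), P2:I, P3:I | bus: BusRd
[2] P2: store L2 := 45 | P0:I, P1:I, P2:M(45), P3:I | bus: BusRdX
[3] P3: load  L6 | P0:I, P1:I, P2:I, P3:S(50) | bus: BusRd
[4] P1: load  L5 | P0:I, P1:S(30), P2:I, P3:I | bus: BusRd
[5] P3: store L5 := 75 | P0:I, P1:I, P2:I, P3:M(75) | bus: BusRdX
[6] P0: store L1 := 83 | P0:M(83), P1:I, P2:I, P3:I | bus: BusRdX
[7] P0: load  L6 | P0:S(50), P1:I, P2:I, P3:S(50) | bus: BusRd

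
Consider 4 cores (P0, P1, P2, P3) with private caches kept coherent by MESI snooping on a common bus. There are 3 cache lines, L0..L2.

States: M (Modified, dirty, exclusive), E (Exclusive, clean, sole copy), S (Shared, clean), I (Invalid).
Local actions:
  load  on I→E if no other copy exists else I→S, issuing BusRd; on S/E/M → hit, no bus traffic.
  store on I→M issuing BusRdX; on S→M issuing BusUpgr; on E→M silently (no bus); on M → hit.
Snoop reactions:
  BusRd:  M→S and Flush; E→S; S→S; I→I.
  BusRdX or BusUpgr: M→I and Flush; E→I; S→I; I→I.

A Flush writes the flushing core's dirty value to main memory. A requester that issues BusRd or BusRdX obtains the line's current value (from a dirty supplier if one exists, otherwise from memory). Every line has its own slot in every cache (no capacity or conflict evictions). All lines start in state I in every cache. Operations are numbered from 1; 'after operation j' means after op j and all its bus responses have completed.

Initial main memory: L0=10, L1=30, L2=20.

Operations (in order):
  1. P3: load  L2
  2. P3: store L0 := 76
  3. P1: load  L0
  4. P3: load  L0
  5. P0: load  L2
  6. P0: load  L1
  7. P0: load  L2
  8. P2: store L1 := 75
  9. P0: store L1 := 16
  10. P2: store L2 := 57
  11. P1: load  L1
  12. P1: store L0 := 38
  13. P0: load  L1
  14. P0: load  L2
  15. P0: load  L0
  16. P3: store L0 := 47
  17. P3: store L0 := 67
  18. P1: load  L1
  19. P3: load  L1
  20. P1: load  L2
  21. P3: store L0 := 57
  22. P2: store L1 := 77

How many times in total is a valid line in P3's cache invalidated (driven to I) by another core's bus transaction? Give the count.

invalidations = 3

[1] P3: load  L2 | P0:I, P1:I, P2:I, P3:E(20) | bus: BusRd
[2] P3: store L0 := 76 | P0:I, P1:I, P2:I, P3:M(76) | bus: BusRdX
[3] P1: load  L0 | P0:I, P1:S(76), P2:I, P3:S(76) | bus: BusRd,Flush
[4] P3: load  L0 | P0:I, P1:S(76), P2:I, P3:S(76) | bus: none
[5] P0: load  L2 | P0:S(20), P1:I, P2:I, P3:S(20) | bus: BusRd
[6] P0: load  L1 | P0:E(30), P1:I, P2:I, P3:I | bus: BusRd
[7] P0: load  L2 | P0:S(20), P1:I, P2:I, P3:S(20) | bus: none
[8] P2: store L1 := 75 | P0:I, P1:I, P2:M(75), P3:I | bus: BusRdX
[9] P0: store L1 := 16 | P0:M(16), P1:I, P2:I, P3:I | bus: BusRdX,Flush
[10] P2: store L2 := 57 | P0:I, P1:I, P2:M(57), P3:I | bus: BusRdX
[11] P1: load  L1 | P0:S(16), P1:S(16), P2:I, P3:I | bus: BusRd,Flush
[12] P1: store L0 := 38 | P0:I, P1:M(38), P2:I, P3:I | bus: BusUpgr
[13] P0: load  L1 | P0:S(16), P1:S(16), P2:I, P3:I | bus: none
[14] P0: load  L2 | P0:S(57), P1:I, P2:S(57), P3:I | bus: BusRd,Flush
[15] P0: load  L0 | P0:S(38), P1:S(38), P2:I, P3:I | bus: BusRd,Flush
[16] P3: store L0 := 47 | P0:I, P1:I, P2:I, P3:M(47) | bus: BusRdX
[17] P3: store L0 := 67 | P0:I, P1:I, P2:I, P3:M(67) | bus: none
[18] P1: load  L1 | P0:S(16), P1:S(16), P2:I, P3:I | bus: none
[19] P3: load  L1 | P0:S(16), P1:S(16), P2:I, P3:S(16) | bus: BusRd
[20] P1: load  L2 | P0:S(57), P1:S(57), P2:S(57), P3:I | bus: BusRd
[21] P3: store L0 := 57 | P0:I, P1:I, P2:I, P3:M(57) | bus: none
[22] P2: store L1 := 77 | P0:I, P1:I, P2:M(77), P3:I | bus: BusRdX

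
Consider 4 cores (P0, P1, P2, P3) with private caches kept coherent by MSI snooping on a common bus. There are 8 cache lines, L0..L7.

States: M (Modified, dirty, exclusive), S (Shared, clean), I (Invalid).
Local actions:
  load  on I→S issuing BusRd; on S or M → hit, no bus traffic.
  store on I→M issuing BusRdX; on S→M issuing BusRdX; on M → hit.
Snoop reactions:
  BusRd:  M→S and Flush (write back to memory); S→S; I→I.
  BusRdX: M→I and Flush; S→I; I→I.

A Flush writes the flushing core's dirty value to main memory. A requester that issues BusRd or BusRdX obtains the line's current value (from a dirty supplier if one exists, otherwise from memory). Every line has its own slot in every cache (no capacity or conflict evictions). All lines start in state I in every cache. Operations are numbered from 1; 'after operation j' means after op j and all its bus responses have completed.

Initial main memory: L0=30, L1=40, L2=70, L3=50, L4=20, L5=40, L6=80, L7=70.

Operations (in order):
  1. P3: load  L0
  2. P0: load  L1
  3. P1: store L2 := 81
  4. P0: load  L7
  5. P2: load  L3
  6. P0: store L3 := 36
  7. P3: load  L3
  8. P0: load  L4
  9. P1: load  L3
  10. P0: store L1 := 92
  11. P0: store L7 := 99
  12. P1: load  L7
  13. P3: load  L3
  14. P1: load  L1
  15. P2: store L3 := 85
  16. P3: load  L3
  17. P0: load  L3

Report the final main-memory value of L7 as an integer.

memory[L7] = 99

1. P3: load  L0  bus=[BusRd]  L0: P0=I P1=I P2=I P3=S  mem[L0]=30
2. P0: load  L1  bus=[BusRd]  L1: P0=S P1=I P2=I P3=I  mem[L1]=40
3. P1: store L2 := 81  bus=[BusRdX]  L2: P0=I P1=M P2=I P3=I  mem[L2]=70
4. P0: load  L7  bus=[BusRd]  L7: P0=S P1=I P2=I P3=I  mem[L7]=70
5. P2: load  L3  bus=[BusRd]  L3: P0=I P1=I P2=S P3=I  mem[L3]=50
6. P0: store L3 := 36  bus=[BusRdX]  L3: P0=M P1=I P2=I P3=I  mem[L3]=50
7. P3: load  L3  bus=[BusRd,Flush]  L3: P0=S P1=I P2=I P3=S  mem[L3]=36
8. P0: load  L4  bus=[BusRd]  L4: P0=S P1=I P2=I P3=I  mem[L4]=20
9. P1: load  L3  bus=[BusRd]  L3: P0=S P1=S P2=I P3=S  mem[L3]=36
10. P0: store L1 := 92  bus=[BusRdX]  L1: P0=M P1=I P2=I P3=I  mem[L1]=40
11. P0: store L7 := 99  bus=[BusRdX]  L7: P0=M P1=I P2=I P3=I  mem[L7]=70
12. P1: load  L7  bus=[BusRd,Flush]  L7: P0=S P1=S P2=I P3=I  mem[L7]=99
13. P3: load  L3  bus=[-]  L3: P0=S P1=S P2=I P3=S  mem[L3]=36
14. P1: load  L1  bus=[BusRd,Flush]  L1: P0=S P1=S P2=I P3=I  mem[L1]=92
15. P2: store L3 := 85  bus=[BusRdX]  L3: P0=I P1=I P2=M P3=I  mem[L3]=36
16. P3: load  L3  bus=[BusRd,Flush]  L3: P0=I P1=I P2=S P3=S  mem[L3]=85
17. P0: load  L3  bus=[BusRd]  L3: P0=S P1=I P2=S P3=S  mem[L3]=85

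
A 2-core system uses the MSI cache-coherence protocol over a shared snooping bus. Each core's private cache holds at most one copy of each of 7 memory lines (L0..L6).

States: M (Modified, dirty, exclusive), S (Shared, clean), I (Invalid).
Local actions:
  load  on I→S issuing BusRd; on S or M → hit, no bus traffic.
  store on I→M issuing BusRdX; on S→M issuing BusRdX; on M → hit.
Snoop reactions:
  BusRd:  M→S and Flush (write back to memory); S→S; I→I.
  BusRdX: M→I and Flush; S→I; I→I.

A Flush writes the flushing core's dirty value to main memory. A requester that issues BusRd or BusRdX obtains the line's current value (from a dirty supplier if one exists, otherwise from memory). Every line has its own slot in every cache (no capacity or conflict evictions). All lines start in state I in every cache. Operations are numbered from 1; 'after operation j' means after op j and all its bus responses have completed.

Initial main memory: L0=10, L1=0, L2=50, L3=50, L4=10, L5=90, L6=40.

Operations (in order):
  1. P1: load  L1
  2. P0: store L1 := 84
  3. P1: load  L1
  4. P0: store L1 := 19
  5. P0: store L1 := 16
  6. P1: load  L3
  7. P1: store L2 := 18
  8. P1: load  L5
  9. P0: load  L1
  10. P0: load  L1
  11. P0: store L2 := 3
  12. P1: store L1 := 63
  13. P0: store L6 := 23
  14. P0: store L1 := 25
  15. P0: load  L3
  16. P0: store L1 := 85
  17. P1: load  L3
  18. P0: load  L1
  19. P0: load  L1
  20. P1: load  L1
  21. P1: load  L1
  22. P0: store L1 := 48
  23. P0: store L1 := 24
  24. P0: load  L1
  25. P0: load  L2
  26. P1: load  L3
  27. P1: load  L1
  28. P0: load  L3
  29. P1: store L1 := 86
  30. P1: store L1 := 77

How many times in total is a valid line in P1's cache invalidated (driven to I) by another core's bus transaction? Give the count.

invalidations = 5

[1] P1: load  L1 | P0:I, P1:S(0) | bus: BusRd
[2] P0: store L1 := 84 | P0:M(84), P1:I | bus: BusRdX
[3] P1: load  L1 | P0:S(84), P1:S(84) | bus: BusRd,Flush
[4] P0: store L1 := 19 | P0:M(19), P1:I | bus: BusRdX
[5] P0: store L1 := 16 | P0:M(16), P1:I | bus: none
[6] P1: load  L3 | P0:I, P1:S(50) | bus: BusRd
[7] P1: store L2 := 18 | P0:I, P1:M(18) | bus: BusRdX
[8] P1: load  L5 | P0:I, P1:S(90) | bus: BusRd
[9] P0: load  L1 | P0:M(16), P1:I | bus: none
[10] P0: load  L1 | P0:M(16), P1:I | bus: none
[11] P0: store L2 := 3 | P0:M(3), P1:I | bus: BusRdX,Flush
[12] P1: store L1 := 63 | P0:I, P1:M(63) | bus: BusRdX,Flush
[13] P0: store L6 := 23 | P0:M(23), P1:I | bus: BusRdX
[14] P0: store L1 := 25 | P0:M(25), P1:I | bus: BusRdX,Flush
[15] P0: load  L3 | P0:S(50), P1:S(50) | bus: BusRd
[16] P0: store L1 := 85 | P0:M(85), P1:I | bus: none
[17] P1: load  L3 | P0:S(50), P1:S(50) | bus: none
[18] P0: load  L1 | P0:M(85), P1:I | bus: none
[19] P0: load  L1 | P0:M(85), P1:I | bus: none
[20] P1: load  L1 | P0:S(85), P1:S(85) | bus: BusRd,Flush
[21] P1: load  L1 | P0:S(85), P1:S(85) | bus: none
[22] P0: store L1 := 48 | P0:M(48), P1:I | bus: BusRdX
[23] P0: store L1 := 24 | P0:M(24), P1:I | bus: none
[24] P0: load  L1 | P0:M(24), P1:I | bus: none
[25] P0: load  L2 | P0:M(3), P1:I | bus: none
[26] P1: load  L3 | P0:S(50), P1:S(50) | bus: none
[27] P1: load  L1 | P0:S(24), P1:S(24) | bus: BusRd,Flush
[28] P0: load  L3 | P0:S(50), P1:S(50) | bus: none
[29] P1: store L1 := 86 | P0:I, P1:M(86) | bus: BusRdX
[30] P1: store L1 := 77 | P0:I, P1:M(77) | bus: none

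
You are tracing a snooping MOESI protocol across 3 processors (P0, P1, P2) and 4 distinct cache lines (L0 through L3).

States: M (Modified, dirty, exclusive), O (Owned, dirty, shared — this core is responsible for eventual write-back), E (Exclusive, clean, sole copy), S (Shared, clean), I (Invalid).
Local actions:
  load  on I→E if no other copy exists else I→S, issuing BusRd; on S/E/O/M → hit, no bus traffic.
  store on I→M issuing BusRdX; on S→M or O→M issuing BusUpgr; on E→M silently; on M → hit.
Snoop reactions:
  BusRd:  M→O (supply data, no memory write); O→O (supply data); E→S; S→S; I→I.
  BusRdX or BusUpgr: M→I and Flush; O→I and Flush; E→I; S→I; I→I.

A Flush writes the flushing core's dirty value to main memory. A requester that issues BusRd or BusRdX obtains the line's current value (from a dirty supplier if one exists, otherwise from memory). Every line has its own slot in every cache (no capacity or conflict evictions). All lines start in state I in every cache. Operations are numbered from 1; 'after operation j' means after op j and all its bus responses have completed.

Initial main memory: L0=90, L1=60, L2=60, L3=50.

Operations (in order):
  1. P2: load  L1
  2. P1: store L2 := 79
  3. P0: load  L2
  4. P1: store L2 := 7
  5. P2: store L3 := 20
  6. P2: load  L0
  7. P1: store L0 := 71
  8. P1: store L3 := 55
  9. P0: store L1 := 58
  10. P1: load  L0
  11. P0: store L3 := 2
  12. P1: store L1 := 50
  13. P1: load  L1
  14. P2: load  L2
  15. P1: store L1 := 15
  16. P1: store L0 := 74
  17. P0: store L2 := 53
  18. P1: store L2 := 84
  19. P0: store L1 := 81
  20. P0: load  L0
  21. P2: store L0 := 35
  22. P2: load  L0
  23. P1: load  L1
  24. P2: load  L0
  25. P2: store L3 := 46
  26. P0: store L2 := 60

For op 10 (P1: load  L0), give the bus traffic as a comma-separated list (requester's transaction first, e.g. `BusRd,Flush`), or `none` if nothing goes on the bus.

step 1: P2: load  L1  ⟶  IIE  (L1)  txn=BusRd  M[L1]=60
step 2: P1: store L2 := 79  ⟶  IMI  (L2)  txn=BusRdX  M[L2]=60
step 3: P0: load  L2  ⟶  SOI  (L2)  txn=BusRd  M[L2]=60
step 4: P1: store L2 := 7  ⟶  IMI  (L2)  txn=BusUpgr  M[L2]=60
step 5: P2: store L3 := 20  ⟶  IIM  (L3)  txn=BusRdX  M[L3]=50
step 6: P2: load  L0  ⟶  IIE  (L0)  txn=BusRd  M[L0]=90
step 7: P1: store L0 := 71  ⟶  IMI  (L0)  txn=BusRdX  M[L0]=90
step 8: P1: store L3 := 55  ⟶  IMI  (L3)  txn=BusRdX+Flush  M[L3]=20
step 9: P0: store L1 := 58  ⟶  MII  (L1)  txn=BusRdX  M[L1]=60
step 10: P1: load  L0  ⟶  IMI  (L0)  txn=∅  M[L0]=90
step 11: P0: store L3 := 2  ⟶  MII  (L3)  txn=BusRdX+Flush  M[L3]=55
step 12: P1: store L1 := 50  ⟶  IMI  (L1)  txn=BusRdX+Flush  M[L1]=58
step 13: P1: load  L1  ⟶  IMI  (L1)  txn=∅  M[L1]=58
step 14: P2: load  L2  ⟶  IOS  (L2)  txn=BusRd  M[L2]=60
step 15: P1: store L1 := 15  ⟶  IMI  (L1)  txn=∅  M[L1]=58
step 16: P1: store L0 := 74  ⟶  IMI  (L0)  txn=∅  M[L0]=90
step 17: P0: store L2 := 53  ⟶  MII  (L2)  txn=BusRdX+Flush  M[L2]=7
step 18: P1: store L2 := 84  ⟶  IMI  (L2)  txn=BusRdX+Flush  M[L2]=53
step 19: P0: store L1 := 81  ⟶  MII  (L1)  txn=BusRdX+Flush  M[L1]=15
step 20: P0: load  L0  ⟶  SOI  (L0)  txn=BusRd  M[L0]=90
step 21: P2: store L0 := 35  ⟶  IIM  (L0)  txn=BusRdX+Flush  M[L0]=74
step 22: P2: load  L0  ⟶  IIM  (L0)  txn=∅  M[L0]=74
step 23: P1: load  L1  ⟶  OSI  (L1)  txn=BusRd  M[L1]=15
step 24: P2: load  L0  ⟶  IIM  (L0)  txn=∅  M[L0]=74
step 25: P2: store L3 := 46  ⟶  IIM  (L3)  txn=BusRdX+Flush  M[L3]=2
step 26: P0: store L2 := 60  ⟶  MII  (L2)  txn=BusRdX+Flush  M[L2]=84

bus = none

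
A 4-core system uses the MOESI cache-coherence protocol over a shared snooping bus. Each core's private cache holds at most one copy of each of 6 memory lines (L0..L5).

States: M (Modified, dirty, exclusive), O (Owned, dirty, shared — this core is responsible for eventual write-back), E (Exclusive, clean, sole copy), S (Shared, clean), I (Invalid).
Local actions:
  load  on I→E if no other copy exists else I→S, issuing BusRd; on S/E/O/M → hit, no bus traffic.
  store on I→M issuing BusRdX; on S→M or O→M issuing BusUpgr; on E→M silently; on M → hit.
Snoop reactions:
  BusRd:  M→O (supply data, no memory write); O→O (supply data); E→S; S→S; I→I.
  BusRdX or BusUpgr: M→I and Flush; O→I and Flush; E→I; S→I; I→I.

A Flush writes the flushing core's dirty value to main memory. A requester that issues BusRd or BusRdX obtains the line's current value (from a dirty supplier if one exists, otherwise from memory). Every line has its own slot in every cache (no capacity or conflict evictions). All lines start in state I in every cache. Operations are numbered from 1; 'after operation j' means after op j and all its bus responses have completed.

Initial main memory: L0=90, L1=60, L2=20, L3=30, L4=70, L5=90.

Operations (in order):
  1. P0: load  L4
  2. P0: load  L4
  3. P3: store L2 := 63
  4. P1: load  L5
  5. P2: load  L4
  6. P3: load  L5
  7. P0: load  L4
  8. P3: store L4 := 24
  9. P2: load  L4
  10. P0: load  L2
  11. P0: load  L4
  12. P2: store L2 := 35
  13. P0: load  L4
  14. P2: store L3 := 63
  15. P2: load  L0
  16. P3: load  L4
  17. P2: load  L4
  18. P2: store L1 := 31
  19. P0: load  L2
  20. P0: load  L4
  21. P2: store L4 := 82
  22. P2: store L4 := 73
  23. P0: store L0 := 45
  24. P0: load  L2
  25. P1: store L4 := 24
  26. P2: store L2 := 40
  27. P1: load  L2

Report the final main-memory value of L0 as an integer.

memory[L0] = 90

step 1: P0: load  L4  ⟶  EIII  (L4)  txn=BusRd  M[L4]=70
step 2: P0: load  L4  ⟶  EIII  (L4)  txn=∅  M[L4]=70
step 3: P3: store L2 := 63  ⟶  IIIM  (L2)  txn=BusRdX  M[L2]=20
step 4: P1: load  L5  ⟶  IEII  (L5)  txn=BusRd  M[L5]=90
step 5: P2: load  L4  ⟶  SISI  (L4)  txn=BusRd  M[L4]=70
step 6: P3: load  L5  ⟶  ISIS  (L5)  txn=BusRd  M[L5]=90
step 7: P0: load  L4  ⟶  SISI  (L4)  txn=∅  M[L4]=70
step 8: P3: store L4 := 24  ⟶  IIIM  (L4)  txn=BusRdX  M[L4]=70
step 9: P2: load  L4  ⟶  IISO  (L4)  txn=BusRd  M[L4]=70
step 10: P0: load  L2  ⟶  SIIO  (L2)  txn=BusRd  M[L2]=20
step 11: P0: load  L4  ⟶  SISO  (L4)  txn=BusRd  M[L4]=70
step 12: P2: store L2 := 35  ⟶  IIMI  (L2)  txn=BusRdX+Flush  M[L2]=63
step 13: P0: load  L4  ⟶  SISO  (L4)  txn=∅  M[L4]=70
step 14: P2: store L3 := 63  ⟶  IIMI  (L3)  txn=BusRdX  M[L3]=30
step 15: P2: load  L0  ⟶  IIEI  (L0)  txn=BusRd  M[L0]=90
step 16: P3: load  L4  ⟶  SISO  (L4)  txn=∅  M[L4]=70
step 17: P2: load  L4  ⟶  SISO  (L4)  txn=∅  M[L4]=70
step 18: P2: store L1 := 31  ⟶  IIMI  (L1)  txn=BusRdX  M[L1]=60
step 19: P0: load  L2  ⟶  SIOI  (L2)  txn=BusRd  M[L2]=63
step 20: P0: load  L4  ⟶  SISO  (L4)  txn=∅  M[L4]=70
step 21: P2: store L4 := 82  ⟶  IIMI  (L4)  txn=BusUpgr+Flush  M[L4]=24
step 22: P2: store L4 := 73  ⟶  IIMI  (L4)  txn=∅  M[L4]=24
step 23: P0: store L0 := 45  ⟶  MIII  (L0)  txn=BusRdX  M[L0]=90
step 24: P0: load  L2  ⟶  SIOI  (L2)  txn=∅  M[L2]=63
step 25: P1: store L4 := 24  ⟶  IMII  (L4)  txn=BusRdX+Flush  M[L4]=73
step 26: P2: store L2 := 40  ⟶  IIMI  (L2)  txn=BusUpgr  M[L2]=63
step 27: P1: load  L2  ⟶  ISOI  (L2)  txn=BusRd  M[L2]=63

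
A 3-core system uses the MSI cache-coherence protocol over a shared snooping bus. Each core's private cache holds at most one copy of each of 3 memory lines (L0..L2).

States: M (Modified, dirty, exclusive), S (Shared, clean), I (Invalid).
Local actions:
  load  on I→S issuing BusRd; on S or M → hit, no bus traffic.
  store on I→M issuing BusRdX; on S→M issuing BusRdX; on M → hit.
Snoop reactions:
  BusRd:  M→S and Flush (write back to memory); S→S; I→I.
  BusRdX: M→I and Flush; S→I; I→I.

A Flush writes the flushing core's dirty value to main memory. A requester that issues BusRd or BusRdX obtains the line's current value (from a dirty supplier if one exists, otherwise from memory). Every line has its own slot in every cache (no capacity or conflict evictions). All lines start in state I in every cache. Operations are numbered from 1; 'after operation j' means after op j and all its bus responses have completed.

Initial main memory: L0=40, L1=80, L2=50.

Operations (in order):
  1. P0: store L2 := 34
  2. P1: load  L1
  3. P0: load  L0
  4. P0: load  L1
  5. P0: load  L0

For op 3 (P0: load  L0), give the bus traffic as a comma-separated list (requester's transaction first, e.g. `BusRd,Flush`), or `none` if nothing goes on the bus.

1. P0: store L2 := 34  bus=[BusRdX]  L2: P0=M P1=I P2=I  mem[L2]=50
2. P1: load  L1  bus=[BusRd]  L1: P0=I P1=S P2=I  mem[L1]=80
3. P0: load  L0  bus=[BusRd]  L0: P0=S P1=I P2=I  mem[L0]=40
4. P0: load  L1  bus=[BusRd]  L1: P0=S P1=S P2=I  mem[L1]=80
5. P0: load  L0  bus=[-]  L0: P0=S P1=I P2=I  mem[L0]=40

bus = BusRd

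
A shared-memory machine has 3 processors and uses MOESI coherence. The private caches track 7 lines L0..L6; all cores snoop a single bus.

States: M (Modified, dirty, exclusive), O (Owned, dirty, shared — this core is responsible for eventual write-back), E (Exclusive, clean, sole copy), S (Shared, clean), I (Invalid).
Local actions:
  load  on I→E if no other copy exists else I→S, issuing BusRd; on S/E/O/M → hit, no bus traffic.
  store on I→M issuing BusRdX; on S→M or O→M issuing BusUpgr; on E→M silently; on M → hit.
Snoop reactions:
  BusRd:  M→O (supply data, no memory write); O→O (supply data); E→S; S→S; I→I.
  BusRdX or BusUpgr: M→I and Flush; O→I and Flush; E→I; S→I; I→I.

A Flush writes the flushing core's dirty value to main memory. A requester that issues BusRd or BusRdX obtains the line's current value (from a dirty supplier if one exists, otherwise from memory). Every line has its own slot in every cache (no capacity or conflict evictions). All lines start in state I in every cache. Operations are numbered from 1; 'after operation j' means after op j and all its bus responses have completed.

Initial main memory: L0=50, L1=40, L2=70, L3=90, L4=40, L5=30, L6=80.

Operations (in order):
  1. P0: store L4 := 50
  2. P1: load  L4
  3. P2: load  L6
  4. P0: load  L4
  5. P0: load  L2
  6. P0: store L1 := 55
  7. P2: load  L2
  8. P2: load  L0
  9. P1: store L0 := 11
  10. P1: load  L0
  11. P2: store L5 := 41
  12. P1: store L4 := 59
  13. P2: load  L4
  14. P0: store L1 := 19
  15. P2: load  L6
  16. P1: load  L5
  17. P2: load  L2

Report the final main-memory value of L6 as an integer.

step 1: P0: store L4 := 50  ⟶  MII  (L4)  txn=BusRdX  M[L4]=40
step 2: P1: load  L4  ⟶  OSI  (L4)  txn=BusRd  M[L4]=40
step 3: P2: load  L6  ⟶  IIE  (L6)  txn=BusRd  M[L6]=80
step 4: P0: load  L4  ⟶  OSI  (L4)  txn=∅  M[L4]=40
step 5: P0: load  L2  ⟶  EII  (L2)  txn=BusRd  M[L2]=70
step 6: P0: store L1 := 55  ⟶  MII  (L1)  txn=BusRdX  M[L1]=40
step 7: P2: load  L2  ⟶  SIS  (L2)  txn=BusRd  M[L2]=70
step 8: P2: load  L0  ⟶  IIE  (L0)  txn=BusRd  M[L0]=50
step 9: P1: store L0 := 11  ⟶  IMI  (L0)  txn=BusRdX  M[L0]=50
step 10: P1: load  L0  ⟶  IMI  (L0)  txn=∅  M[L0]=50
step 11: P2: store L5 := 41  ⟶  IIM  (L5)  txn=BusRdX  M[L5]=30
step 12: P1: store L4 := 59  ⟶  IMI  (L4)  txn=BusUpgr+Flush  M[L4]=50
step 13: P2: load  L4  ⟶  IOS  (L4)  txn=BusRd  M[L4]=50
step 14: P0: store L1 := 19  ⟶  MII  (L1)  txn=∅  M[L1]=40
step 15: P2: load  L6  ⟶  IIE  (L6)  txn=∅  M[L6]=80
step 16: P1: load  L5  ⟶  ISO  (L5)  txn=BusRd  M[L5]=30
step 17: P2: load  L2  ⟶  SIS  (L2)  txn=∅  M[L2]=70

memory[L6] = 80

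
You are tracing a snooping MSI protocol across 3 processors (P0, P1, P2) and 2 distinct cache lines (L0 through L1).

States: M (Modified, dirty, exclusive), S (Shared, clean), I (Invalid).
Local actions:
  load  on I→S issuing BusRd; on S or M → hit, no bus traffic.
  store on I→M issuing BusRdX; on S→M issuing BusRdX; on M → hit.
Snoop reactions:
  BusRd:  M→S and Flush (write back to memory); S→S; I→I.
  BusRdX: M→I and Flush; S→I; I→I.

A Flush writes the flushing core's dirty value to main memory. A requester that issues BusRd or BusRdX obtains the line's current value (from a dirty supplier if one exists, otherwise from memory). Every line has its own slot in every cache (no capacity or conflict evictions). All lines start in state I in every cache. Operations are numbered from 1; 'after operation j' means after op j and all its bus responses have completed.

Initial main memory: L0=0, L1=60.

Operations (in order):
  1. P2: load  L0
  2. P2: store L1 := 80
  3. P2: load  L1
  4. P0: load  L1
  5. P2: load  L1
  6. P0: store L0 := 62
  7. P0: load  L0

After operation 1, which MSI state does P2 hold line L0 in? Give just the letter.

[1] P2: load  L0 | P0:I, P1:I, P2:S(0) | bus: BusRd
[2] P2: store L1 := 80 | P0:I, P1:I, P2:M(80) | bus: BusRdX
[3] P2: load  L1 | P0:I, P1:I, P2:M(80) | bus: none
[4] P0: load  L1 | P0:S(80), P1:I, P2:S(80) | bus: BusRd,Flush
[5] P2: load  L1 | P0:S(80), P1:I, P2:S(80) | bus: none
[6] P0: store L0 := 62 | P0:M(62), P1:I, P2:I | bus: BusRdX
[7] P0: load  L0 | P0:M(62), P1:I, P2:I | bus: none

state = S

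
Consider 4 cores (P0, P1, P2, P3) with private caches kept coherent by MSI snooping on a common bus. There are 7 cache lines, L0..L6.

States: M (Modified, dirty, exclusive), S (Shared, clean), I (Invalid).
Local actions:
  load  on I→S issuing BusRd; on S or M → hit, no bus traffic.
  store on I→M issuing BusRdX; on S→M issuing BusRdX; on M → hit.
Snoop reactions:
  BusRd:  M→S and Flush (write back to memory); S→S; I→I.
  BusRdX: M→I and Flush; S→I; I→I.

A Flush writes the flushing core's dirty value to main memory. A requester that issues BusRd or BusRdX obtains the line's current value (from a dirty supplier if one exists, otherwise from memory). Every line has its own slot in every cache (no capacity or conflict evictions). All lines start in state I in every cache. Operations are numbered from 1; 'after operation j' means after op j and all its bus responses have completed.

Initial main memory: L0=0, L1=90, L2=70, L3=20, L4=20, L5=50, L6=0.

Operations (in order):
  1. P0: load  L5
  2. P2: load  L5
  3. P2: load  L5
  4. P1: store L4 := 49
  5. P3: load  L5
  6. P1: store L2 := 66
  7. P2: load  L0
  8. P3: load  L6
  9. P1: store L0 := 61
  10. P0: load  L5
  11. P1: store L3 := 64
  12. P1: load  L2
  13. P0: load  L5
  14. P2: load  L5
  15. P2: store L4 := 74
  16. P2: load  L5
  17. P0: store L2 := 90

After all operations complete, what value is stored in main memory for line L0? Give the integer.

step 1: P0: load  L5  ⟶  SIII  (L5)  txn=BusRd  M[L5]=50
step 2: P2: load  L5  ⟶  SISI  (L5)  txn=BusRd  M[L5]=50
step 3: P2: load  L5  ⟶  SISI  (L5)  txn=∅  M[L5]=50
step 4: P1: store L4 := 49  ⟶  IMII  (L4)  txn=BusRdX  M[L4]=20
step 5: P3: load  L5  ⟶  SISS  (L5)  txn=BusRd  M[L5]=50
step 6: P1: store L2 := 66  ⟶  IMII  (L2)  txn=BusRdX  M[L2]=70
step 7: P2: load  L0  ⟶  IISI  (L0)  txn=BusRd  M[L0]=0
step 8: P3: load  L6  ⟶  IIIS  (L6)  txn=BusRd  M[L6]=0
step 9: P1: store L0 := 61  ⟶  IMII  (L0)  txn=BusRdX  M[L0]=0
step 10: P0: load  L5  ⟶  SISS  (L5)  txn=∅  M[L5]=50
step 11: P1: store L3 := 64  ⟶  IMII  (L3)  txn=BusRdX  M[L3]=20
step 12: P1: load  L2  ⟶  IMII  (L2)  txn=∅  M[L2]=70
step 13: P0: load  L5  ⟶  SISS  (L5)  txn=∅  M[L5]=50
step 14: P2: load  L5  ⟶  SISS  (L5)  txn=∅  M[L5]=50
step 15: P2: store L4 := 74  ⟶  IIMI  (L4)  txn=BusRdX+Flush  M[L4]=49
step 16: P2: load  L5  ⟶  SISS  (L5)  txn=∅  M[L5]=50
step 17: P0: store L2 := 90  ⟶  MIII  (L2)  txn=BusRdX+Flush  M[L2]=66

memory[L0] = 0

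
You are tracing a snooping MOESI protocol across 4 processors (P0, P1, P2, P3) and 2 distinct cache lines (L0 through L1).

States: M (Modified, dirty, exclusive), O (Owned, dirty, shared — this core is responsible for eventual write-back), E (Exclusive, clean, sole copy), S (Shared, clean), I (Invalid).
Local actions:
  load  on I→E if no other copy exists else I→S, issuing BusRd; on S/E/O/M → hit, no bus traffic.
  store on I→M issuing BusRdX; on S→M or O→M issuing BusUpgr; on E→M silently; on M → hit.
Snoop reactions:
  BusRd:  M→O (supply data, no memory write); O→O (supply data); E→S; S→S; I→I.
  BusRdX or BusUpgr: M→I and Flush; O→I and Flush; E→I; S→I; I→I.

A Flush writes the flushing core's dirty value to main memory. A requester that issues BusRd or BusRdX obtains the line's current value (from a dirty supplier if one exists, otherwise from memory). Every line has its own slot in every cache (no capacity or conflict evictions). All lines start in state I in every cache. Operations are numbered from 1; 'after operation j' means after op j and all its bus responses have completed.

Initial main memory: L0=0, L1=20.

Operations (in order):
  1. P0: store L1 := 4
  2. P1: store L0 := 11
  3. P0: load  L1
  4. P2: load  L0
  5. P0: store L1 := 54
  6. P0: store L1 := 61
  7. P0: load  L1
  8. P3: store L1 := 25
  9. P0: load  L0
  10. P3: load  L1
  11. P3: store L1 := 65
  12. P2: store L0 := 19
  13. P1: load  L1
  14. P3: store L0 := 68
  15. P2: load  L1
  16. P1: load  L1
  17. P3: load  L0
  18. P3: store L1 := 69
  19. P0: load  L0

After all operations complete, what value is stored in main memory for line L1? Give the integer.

1. P0: store L1 := 4  bus=[BusRdX]  L1: P0=M P1=I P2=I P3=I  mem[L1]=20
2. P1: store L0 := 11  bus=[BusRdX]  L0: P0=I P1=M P2=I P3=I  mem[L0]=0
3. P0: load  L1  bus=[-]  L1: P0=M P1=I P2=I P3=I  mem[L1]=20
4. P2: load  L0  bus=[BusRd]  L0: P0=I P1=O P2=S P3=I  mem[L0]=0
5. P0: store L1 := 54  bus=[-]  L1: P0=M P1=I P2=I P3=I  mem[L1]=20
6. P0: store L1 := 61  bus=[-]  L1: P0=M P1=I P2=I P3=I  mem[L1]=20
7. P0: load  L1  bus=[-]  L1: P0=M P1=I P2=I P3=I  mem[L1]=20
8. P3: store L1 := 25  bus=[BusRdX,Flush]  L1: P0=I P1=I P2=I P3=M  mem[L1]=61
9. P0: load  L0  bus=[BusRd]  L0: P0=S P1=O P2=S P3=I  mem[L0]=0
10. P3: load  L1  bus=[-]  L1: P0=I P1=I P2=I P3=M  mem[L1]=61
11. P3: store L1 := 65  bus=[-]  L1: P0=I P1=I P2=I P3=M  mem[L1]=61
12. P2: store L0 := 19  bus=[BusUpgr,Flush]  L0: P0=I P1=I P2=M P3=I  mem[L0]=11
13. P1: load  L1  bus=[BusRd]  L1: P0=I P1=S P2=I P3=O  mem[L1]=61
14. P3: store L0 := 68  bus=[BusRdX,Flush]  L0: P0=I P1=I P2=I P3=M  mem[L0]=19
15. P2: load  L1  bus=[BusRd]  L1: P0=I P1=S P2=S P3=O  mem[L1]=61
16. P1: load  L1  bus=[-]  L1: P0=I P1=S P2=S P3=O  mem[L1]=61
17. P3: load  L0  bus=[-]  L0: P0=I P1=I P2=I P3=M  mem[L0]=19
18. P3: store L1 := 69  bus=[BusUpgr]  L1: P0=I P1=I P2=I P3=M  mem[L1]=61
19. P0: load  L0  bus=[BusRd]  L0: P0=S P1=I P2=I P3=O  mem[L0]=19

memory[L1] = 61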